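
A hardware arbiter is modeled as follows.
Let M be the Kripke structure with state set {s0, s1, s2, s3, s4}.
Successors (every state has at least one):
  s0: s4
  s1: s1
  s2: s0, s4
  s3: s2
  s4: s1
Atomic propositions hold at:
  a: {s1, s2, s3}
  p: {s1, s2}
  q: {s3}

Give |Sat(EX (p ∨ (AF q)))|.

AF q: least fixpoint, start Z0 = {s3}, add states with every successor in Z. Already a fixed point.
Sat(AF q) = {s3}
Sat(p ∨ (AF q)) = {s1, s2, s3}
Sat(EX (p ∨ (AF q))) = {s : some successor in {s1, s2, s3}} = {s1, s3, s4}
|Sat(EX (p ∨ (AF q)))| = |{s1, s3, s4}| = 3.

3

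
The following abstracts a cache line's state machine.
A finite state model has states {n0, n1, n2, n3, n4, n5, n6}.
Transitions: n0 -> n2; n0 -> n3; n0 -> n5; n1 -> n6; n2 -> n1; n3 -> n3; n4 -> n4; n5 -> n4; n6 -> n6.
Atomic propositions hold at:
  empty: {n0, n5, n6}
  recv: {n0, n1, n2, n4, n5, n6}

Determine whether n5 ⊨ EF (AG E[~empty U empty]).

No

Sat(~empty) = {n1, n2, n3, n4}
E[~empty U empty]: least fixpoint, start Z0 = Sat(empty) = {n0, n5, n6}, add states in Sat(~empty) with some successor in Z. Z1 = {n0, n1, n5, n6}; Z2 = {n0, n1, n2, n5, n6}; fixed.
Sat(E[~empty U empty]) = {n0, n1, n2, n5, n6}
AG E[~empty U empty]: greatest fixpoint, start Z0 = {n0, n1, n2, n5, n6}, keep only states in Sat with every successor in Z. Z1 = {n1, n2, n6}; fixed.
Sat(AG E[~empty U empty]) = {n1, n2, n6}
EF (AG E[~empty U empty]): least fixpoint, start Z0 = {n1, n2, n6}, add states with some successor in Z. Z1 = {n0, n1, n2, n6}; fixed.
Sat(EF (AG E[~empty U empty])) = {n0, n1, n2, n6}
n5 ∉ Sat(EF (AG E[~empty U empty])) = {n0, n1, n2, n6}, so the formula does not hold at n5.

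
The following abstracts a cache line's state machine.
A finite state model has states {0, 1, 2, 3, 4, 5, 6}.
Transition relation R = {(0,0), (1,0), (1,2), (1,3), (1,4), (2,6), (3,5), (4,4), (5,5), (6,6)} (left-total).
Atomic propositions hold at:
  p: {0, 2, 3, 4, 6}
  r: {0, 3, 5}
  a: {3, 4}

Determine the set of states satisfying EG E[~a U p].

Sat(~a) = {0, 1, 2, 5, 6}
E[~a U p]: least fixpoint, start Z0 = Sat(p) = {0, 2, 3, 4, 6}, add states in Sat(~a) with some successor in Z. Z1 = {0, 1, 2, 3, 4, 6}; fixed.
Sat(E[~a U p]) = {0, 1, 2, 3, 4, 6}
EG E[~a U p]: greatest fixpoint, start Z0 = {0, 1, 2, 3, 4, 6}, keep only states in Sat with some successor in Z. Z1 = {0, 1, 2, 4, 6}; fixed.
Sat(EG E[~a U p]) = {0, 1, 2, 4, 6}

{0, 1, 2, 4, 6}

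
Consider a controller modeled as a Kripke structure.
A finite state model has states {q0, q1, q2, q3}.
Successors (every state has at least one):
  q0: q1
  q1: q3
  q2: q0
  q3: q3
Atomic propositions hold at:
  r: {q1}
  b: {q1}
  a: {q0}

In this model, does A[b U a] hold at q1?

No

A[b U a]: least fixpoint, start Z0 = Sat(a) = {q0}, add states in Sat(b) with every successor in Z. Already a fixed point.
Sat(A[b U a]) = {q0}
q1 ∉ Sat(A[b U a]) = {q0}, so the formula does not hold at q1.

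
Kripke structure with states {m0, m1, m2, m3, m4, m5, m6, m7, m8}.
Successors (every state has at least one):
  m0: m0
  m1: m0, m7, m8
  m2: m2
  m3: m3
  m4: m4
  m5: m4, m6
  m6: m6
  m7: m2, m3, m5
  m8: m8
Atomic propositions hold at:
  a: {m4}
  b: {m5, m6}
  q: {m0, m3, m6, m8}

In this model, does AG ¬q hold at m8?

Sat(¬q) = {m1, m2, m4, m5, m7}
AG ¬q: greatest fixpoint, start Z0 = {m1, m2, m4, m5, m7}, keep only states in Sat with every successor in Z. Z1 = {m2, m4}; fixed.
Sat(AG ¬q) = {m2, m4}
m8 ∉ Sat(AG ¬q) = {m2, m4}, so the formula does not hold at m8.

No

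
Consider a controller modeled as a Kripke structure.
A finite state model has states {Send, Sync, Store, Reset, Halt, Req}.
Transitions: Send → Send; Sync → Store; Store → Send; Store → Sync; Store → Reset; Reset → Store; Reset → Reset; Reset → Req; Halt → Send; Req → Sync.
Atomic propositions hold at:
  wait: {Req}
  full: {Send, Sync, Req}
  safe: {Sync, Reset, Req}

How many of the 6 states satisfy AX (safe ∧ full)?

1

Sat(safe ∧ full) = {Sync, Req}
Sat(AX (safe ∧ full)) = {s : every successor in {Sync, Req}} = {Req}
|Sat(AX (safe ∧ full))| = |{Req}| = 1.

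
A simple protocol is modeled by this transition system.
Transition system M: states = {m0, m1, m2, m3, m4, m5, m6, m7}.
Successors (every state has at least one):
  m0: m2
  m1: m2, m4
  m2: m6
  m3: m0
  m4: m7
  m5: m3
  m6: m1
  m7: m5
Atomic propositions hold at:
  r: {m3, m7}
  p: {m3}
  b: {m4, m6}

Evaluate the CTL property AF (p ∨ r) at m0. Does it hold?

Sat(p ∨ r) = {m3, m7}
AF (p ∨ r): least fixpoint, start Z0 = {m3, m7}, add states with every successor in Z. Z1 = {m3, m4, m5, m7}; fixed.
Sat(AF (p ∨ r)) = {m3, m4, m5, m7}
m0 ∉ Sat(AF (p ∨ r)) = {m3, m4, m5, m7}, so the formula does not hold at m0.

No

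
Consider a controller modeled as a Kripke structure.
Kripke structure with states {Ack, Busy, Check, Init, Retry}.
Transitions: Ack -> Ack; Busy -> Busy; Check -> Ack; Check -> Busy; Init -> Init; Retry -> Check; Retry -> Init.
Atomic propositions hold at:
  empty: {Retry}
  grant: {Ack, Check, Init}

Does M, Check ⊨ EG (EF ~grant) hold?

Yes

Sat(~grant) = {Busy, Retry}
EF ~grant: least fixpoint, start Z0 = {Busy, Retry}, add states with some successor in Z. Z1 = {Busy, Check, Retry}; fixed.
Sat(EF ~grant) = {Busy, Check, Retry}
EG (EF ~grant): greatest fixpoint, start Z0 = {Busy, Check, Retry}, keep only states in Sat with some successor in Z. Already a fixed point.
Sat(EG (EF ~grant)) = {Busy, Check, Retry}
Check ∈ Sat(EG (EF ~grant)) = {Busy, Check, Retry}, so the formula holds at Check.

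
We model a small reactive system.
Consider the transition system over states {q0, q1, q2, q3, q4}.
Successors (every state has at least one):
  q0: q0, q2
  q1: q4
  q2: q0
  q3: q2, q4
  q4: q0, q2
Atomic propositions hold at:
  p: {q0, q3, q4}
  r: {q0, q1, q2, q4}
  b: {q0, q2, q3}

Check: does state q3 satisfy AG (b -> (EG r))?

EG r: greatest fixpoint, start Z0 = {q0, q1, q2, q4}, keep only states in Sat with some successor in Z. Already a fixed point.
Sat(EG r) = {q0, q1, q2, q4}
Sat(b -> (EG r)) = {q0, q1, q2, q4}
AG (b -> (EG r)): greatest fixpoint, start Z0 = {q0, q1, q2, q4}, keep only states in Sat with every successor in Z. Already a fixed point.
Sat(AG (b -> (EG r))) = {q0, q1, q2, q4}
q3 ∉ Sat(AG (b -> (EG r))) = {q0, q1, q2, q4}, so the formula does not hold at q3.

No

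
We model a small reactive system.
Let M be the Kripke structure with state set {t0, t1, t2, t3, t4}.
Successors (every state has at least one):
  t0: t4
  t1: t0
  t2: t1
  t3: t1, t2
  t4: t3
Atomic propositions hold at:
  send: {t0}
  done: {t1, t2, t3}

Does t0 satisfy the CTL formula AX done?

No

Sat(AX done) = {s : every successor in {t1, t2, t3}} = {t2, t3, t4}
t0 ∉ Sat(AX done) = {t2, t3, t4}, so the formula does not hold at t0.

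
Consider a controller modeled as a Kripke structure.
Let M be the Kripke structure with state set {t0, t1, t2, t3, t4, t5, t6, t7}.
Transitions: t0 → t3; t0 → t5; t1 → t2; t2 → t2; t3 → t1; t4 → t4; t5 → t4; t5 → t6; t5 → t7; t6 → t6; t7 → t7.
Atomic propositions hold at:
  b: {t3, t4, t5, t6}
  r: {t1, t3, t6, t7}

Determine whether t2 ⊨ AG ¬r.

Yes

Sat(¬r) = {t0, t2, t4, t5}
AG ¬r: greatest fixpoint, start Z0 = {t0, t2, t4, t5}, keep only states in Sat with every successor in Z. Z1 = {t2, t4}; fixed.
Sat(AG ¬r) = {t2, t4}
t2 ∈ Sat(AG ¬r) = {t2, t4}, so the formula holds at t2.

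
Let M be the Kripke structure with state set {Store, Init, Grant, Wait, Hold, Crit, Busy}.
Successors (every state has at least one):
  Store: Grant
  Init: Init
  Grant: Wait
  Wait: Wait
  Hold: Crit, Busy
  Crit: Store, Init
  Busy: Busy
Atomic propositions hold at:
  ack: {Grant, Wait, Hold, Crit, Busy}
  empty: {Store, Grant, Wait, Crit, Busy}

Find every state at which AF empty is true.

{Store, Grant, Wait, Hold, Crit, Busy}

AF empty: least fixpoint, start Z0 = {Store, Grant, Wait, Crit, Busy}, add states with every successor in Z. Z1 = {Store, Grant, Wait, Hold, Crit, Busy}; fixed.
Sat(AF empty) = {Store, Grant, Wait, Hold, Crit, Busy}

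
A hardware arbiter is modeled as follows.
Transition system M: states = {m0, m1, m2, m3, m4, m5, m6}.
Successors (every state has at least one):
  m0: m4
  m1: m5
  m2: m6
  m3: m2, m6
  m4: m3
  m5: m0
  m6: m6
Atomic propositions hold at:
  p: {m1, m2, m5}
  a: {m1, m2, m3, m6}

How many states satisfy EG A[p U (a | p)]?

3

Sat(a | p) = {m1, m2, m3, m5, m6}
A[p U (a | p)]: least fixpoint, start Z0 = Sat((a | p)) = {m1, m2, m3, m5, m6}, add states in Sat(p) with every successor in Z. Already a fixed point.
Sat(A[p U (a | p)]) = {m1, m2, m3, m5, m6}
EG A[p U (a | p)]: greatest fixpoint, start Z0 = {m1, m2, m3, m5, m6}, keep only states in Sat with some successor in Z. Z1 = {m1, m2, m3, m6}; Z2 = {m2, m3, m6}; fixed.
Sat(EG A[p U (a | p)]) = {m2, m3, m6}
|Sat(EG A[p U (a | p)])| = |{m2, m3, m6}| = 3.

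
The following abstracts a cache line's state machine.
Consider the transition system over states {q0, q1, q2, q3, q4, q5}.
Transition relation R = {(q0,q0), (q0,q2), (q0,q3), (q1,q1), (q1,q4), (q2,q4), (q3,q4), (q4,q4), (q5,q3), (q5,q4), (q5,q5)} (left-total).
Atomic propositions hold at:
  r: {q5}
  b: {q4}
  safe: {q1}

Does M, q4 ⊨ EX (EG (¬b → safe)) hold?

Sat(¬b) = {q0, q1, q2, q3, q5}
Sat(¬b → safe) = {q1, q4}
EG (¬b → safe): greatest fixpoint, start Z0 = {q1, q4}, keep only states in Sat with some successor in Z. Already a fixed point.
Sat(EG (¬b → safe)) = {q1, q4}
Sat(EX (EG (¬b → safe))) = {s : some successor in {q1, q4}} = {q1, q2, q3, q4, q5}
q4 ∈ Sat(EX (EG (¬b → safe))) = {q1, q2, q3, q4, q5}, so the formula holds at q4.

Yes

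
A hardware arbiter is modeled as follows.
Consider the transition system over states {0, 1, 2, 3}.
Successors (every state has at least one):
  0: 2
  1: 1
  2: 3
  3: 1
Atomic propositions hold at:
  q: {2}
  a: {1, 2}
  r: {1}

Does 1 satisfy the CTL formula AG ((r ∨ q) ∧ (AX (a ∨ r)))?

Yes

Sat(r ∨ q) = {1, 2}
Sat(a ∨ r) = {1, 2}
Sat(AX (a ∨ r)) = {s : every successor in {1, 2}} = {0, 1, 3}
Sat((r ∨ q) ∧ (AX (a ∨ r))) = {1}
AG ((r ∨ q) ∧ (AX (a ∨ r))): greatest fixpoint, start Z0 = {1}, keep only states in Sat with every successor in Z. Already a fixed point.
Sat(AG ((r ∨ q) ∧ (AX (a ∨ r)))) = {1}
1 ∈ Sat(AG ((r ∨ q) ∧ (AX (a ∨ r)))) = {1}, so the formula holds at 1.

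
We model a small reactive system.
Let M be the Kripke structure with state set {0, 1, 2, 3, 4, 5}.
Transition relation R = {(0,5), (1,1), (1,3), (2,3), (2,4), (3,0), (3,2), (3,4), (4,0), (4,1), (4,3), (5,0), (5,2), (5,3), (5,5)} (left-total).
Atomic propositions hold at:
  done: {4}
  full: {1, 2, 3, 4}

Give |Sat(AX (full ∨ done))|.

Sat(full ∨ done) = {1, 2, 3, 4}
Sat(AX (full ∨ done)) = {s : every successor in {1, 2, 3, 4}} = {1, 2}
|Sat(AX (full ∨ done))| = |{1, 2}| = 2.

2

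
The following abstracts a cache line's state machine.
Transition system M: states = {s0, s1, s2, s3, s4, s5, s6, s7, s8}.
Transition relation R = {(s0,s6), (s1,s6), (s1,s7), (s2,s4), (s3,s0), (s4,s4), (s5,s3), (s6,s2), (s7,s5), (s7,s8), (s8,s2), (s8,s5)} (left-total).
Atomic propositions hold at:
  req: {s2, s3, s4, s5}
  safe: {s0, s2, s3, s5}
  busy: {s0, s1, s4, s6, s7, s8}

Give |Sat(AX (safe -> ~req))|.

5

Sat(~req) = {s0, s1, s6, s7, s8}
Sat(safe -> ~req) = {s0, s1, s4, s6, s7, s8}
Sat(AX (safe -> ~req)) = {s : every successor in {s0, s1, s4, s6, s7, s8}} = {s0, s1, s2, s3, s4}
|Sat(AX (safe -> ~req))| = |{s0, s1, s2, s3, s4}| = 5.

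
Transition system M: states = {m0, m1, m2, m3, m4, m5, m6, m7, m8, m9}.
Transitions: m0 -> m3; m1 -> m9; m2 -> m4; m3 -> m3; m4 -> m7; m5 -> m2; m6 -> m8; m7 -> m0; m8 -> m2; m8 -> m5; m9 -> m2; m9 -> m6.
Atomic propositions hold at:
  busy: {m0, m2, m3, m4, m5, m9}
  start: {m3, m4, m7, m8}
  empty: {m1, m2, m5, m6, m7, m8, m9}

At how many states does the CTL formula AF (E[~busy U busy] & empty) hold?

8

Sat(~busy) = {m1, m6, m7, m8}
E[~busy U busy]: least fixpoint, start Z0 = Sat(busy) = {m0, m2, m3, m4, m5, m9}, add states in Sat(~busy) with some successor in Z. Z1 = {m0, m1, m2, m3, m4, m5, m7, m8, m9}; Z2 = {m0, m1, m2, m3, m4, m5, m6, m7, m8, m9}; fixed.
Sat(E[~busy U busy]) = {m0, m1, m2, m3, m4, m5, m6, m7, m8, m9}
Sat(E[~busy U busy] & empty) = {m1, m2, m5, m6, m7, m8, m9}
AF (E[~busy U busy] & empty): least fixpoint, start Z0 = {m1, m2, m5, m6, m7, m8, m9}, add states with every successor in Z. Z1 = {m1, m2, m4, m5, m6, m7, m8, m9}; fixed.
Sat(AF (E[~busy U busy] & empty)) = {m1, m2, m4, m5, m6, m7, m8, m9}
|Sat(AF (E[~busy U busy] & empty))| = |{m1, m2, m4, m5, m6, m7, m8, m9}| = 8.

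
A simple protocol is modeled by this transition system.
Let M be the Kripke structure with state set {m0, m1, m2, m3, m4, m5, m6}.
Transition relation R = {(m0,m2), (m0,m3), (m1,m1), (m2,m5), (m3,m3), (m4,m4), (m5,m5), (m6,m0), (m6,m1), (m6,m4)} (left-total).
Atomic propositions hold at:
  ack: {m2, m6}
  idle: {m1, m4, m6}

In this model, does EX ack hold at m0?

Sat(EX ack) = {s : some successor in {m2, m6}} = {m0}
m0 ∈ Sat(EX ack) = {m0}, so the formula holds at m0.

Yes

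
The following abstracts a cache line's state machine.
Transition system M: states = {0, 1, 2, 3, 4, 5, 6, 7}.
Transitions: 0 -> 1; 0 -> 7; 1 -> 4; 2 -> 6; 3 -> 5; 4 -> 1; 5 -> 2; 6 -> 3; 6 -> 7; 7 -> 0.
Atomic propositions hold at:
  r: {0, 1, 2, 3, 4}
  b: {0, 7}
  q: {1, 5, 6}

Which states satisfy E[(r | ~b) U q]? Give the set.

Sat(~b) = {1, 2, 3, 4, 5, 6}
Sat(r | ~b) = {0, 1, 2, 3, 4, 5, 6}
E[(r | ~b) U q]: least fixpoint, start Z0 = Sat(q) = {1, 5, 6}, add states in Sat(r | ~b) with some successor in Z. Z1 = {0, 1, 2, 3, 4, 5, 6}; fixed.
Sat(E[(r | ~b) U q]) = {0, 1, 2, 3, 4, 5, 6}

{0, 1, 2, 3, 4, 5, 6}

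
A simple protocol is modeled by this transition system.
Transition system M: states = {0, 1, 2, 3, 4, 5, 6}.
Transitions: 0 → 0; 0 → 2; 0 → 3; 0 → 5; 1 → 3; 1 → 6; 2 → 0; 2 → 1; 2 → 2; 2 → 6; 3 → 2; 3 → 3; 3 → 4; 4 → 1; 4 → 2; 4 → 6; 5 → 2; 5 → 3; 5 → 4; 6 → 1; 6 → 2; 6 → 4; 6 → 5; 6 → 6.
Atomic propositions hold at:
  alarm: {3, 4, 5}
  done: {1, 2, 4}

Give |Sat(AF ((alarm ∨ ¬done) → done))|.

3

Sat(¬done) = {0, 3, 5, 6}
Sat(alarm ∨ ¬done) = {0, 3, 4, 5, 6}
Sat((alarm ∨ ¬done) → done) = {1, 2, 4}
AF ((alarm ∨ ¬done) → done): least fixpoint, start Z0 = {1, 2, 4}, add states with every successor in Z. Already a fixed point.
Sat(AF ((alarm ∨ ¬done) → done)) = {1, 2, 4}
|Sat(AF ((alarm ∨ ¬done) → done))| = |{1, 2, 4}| = 3.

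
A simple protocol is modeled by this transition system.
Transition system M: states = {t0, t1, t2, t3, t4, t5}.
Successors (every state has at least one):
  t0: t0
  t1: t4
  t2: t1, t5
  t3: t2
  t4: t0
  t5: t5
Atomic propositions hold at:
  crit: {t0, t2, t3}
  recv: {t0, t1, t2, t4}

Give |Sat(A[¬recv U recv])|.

5

Sat(¬recv) = {t3, t5}
A[¬recv U recv]: least fixpoint, start Z0 = Sat(recv) = {t0, t1, t2, t4}, add states in Sat(¬recv) with every successor in Z. Z1 = {t0, t1, t2, t3, t4}; fixed.
Sat(A[¬recv U recv]) = {t0, t1, t2, t3, t4}
|Sat(A[¬recv U recv])| = |{t0, t1, t2, t3, t4}| = 5.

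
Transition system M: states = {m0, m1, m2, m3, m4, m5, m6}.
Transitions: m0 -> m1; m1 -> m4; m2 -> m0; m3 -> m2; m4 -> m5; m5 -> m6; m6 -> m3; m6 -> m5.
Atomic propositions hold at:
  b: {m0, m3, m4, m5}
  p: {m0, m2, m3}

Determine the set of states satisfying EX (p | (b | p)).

{m1, m2, m3, m4, m6}

Sat(b | p) = {m0, m2, m3, m4, m5}
Sat(p | (b | p)) = {m0, m2, m3, m4, m5}
Sat(EX (p | (b | p))) = {s : some successor in {m0, m2, m3, m4, m5}} = {m1, m2, m3, m4, m6}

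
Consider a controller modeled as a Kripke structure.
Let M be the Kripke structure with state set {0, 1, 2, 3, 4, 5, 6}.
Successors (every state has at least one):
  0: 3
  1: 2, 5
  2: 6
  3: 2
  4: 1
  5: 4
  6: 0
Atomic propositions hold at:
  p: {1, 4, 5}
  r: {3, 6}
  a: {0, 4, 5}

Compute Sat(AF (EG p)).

EG p: greatest fixpoint, start Z0 = {1, 4, 5}, keep only states in Sat with some successor in Z. Already a fixed point.
Sat(EG p) = {1, 4, 5}
AF (EG p): least fixpoint, start Z0 = {1, 4, 5}, add states with every successor in Z. Already a fixed point.
Sat(AF (EG p)) = {1, 4, 5}

{1, 4, 5}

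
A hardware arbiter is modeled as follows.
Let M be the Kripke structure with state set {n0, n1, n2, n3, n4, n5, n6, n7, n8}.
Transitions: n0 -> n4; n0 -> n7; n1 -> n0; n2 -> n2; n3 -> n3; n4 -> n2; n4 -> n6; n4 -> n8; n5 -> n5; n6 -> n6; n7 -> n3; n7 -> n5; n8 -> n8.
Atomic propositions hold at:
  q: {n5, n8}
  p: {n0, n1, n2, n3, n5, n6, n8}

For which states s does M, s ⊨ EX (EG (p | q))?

{n2, n3, n4, n5, n6, n7, n8}

Sat(p | q) = {n0, n1, n2, n3, n5, n6, n8}
EG (p | q): greatest fixpoint, start Z0 = {n0, n1, n2, n3, n5, n6, n8}, keep only states in Sat with some successor in Z. Z1 = {n1, n2, n3, n5, n6, n8}; Z2 = {n2, n3, n5, n6, n8}; fixed.
Sat(EG (p | q)) = {n2, n3, n5, n6, n8}
Sat(EX (EG (p | q))) = {s : some successor in {n2, n3, n5, n6, n8}} = {n2, n3, n4, n5, n6, n7, n8}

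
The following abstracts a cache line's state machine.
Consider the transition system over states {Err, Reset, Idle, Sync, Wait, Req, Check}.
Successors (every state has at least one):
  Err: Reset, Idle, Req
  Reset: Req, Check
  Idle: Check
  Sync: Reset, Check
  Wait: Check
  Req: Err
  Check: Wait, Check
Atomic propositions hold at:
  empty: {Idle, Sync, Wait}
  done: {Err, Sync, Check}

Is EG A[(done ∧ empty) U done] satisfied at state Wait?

No

Sat(done ∧ empty) = {Sync}
A[(done ∧ empty) U done]: least fixpoint, start Z0 = Sat(done) = {Err, Sync, Check}, add states in Sat(done ∧ empty) with every successor in Z. Already a fixed point.
Sat(A[(done ∧ empty) U done]) = {Err, Sync, Check}
EG A[(done ∧ empty) U done]: greatest fixpoint, start Z0 = {Err, Sync, Check}, keep only states in Sat with some successor in Z. Z1 = {Sync, Check}; fixed.
Sat(EG A[(done ∧ empty) U done]) = {Sync, Check}
Wait ∉ Sat(EG A[(done ∧ empty) U done]) = {Sync, Check}, so the formula does not hold at Wait.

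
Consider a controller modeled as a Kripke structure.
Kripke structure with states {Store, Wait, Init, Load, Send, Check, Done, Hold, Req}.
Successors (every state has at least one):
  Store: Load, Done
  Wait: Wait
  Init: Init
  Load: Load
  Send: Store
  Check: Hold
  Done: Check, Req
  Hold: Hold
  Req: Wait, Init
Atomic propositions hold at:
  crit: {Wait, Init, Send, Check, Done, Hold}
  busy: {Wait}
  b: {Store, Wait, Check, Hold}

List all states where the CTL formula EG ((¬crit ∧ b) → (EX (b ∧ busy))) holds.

Sat(¬crit) = {Store, Load, Req}
Sat(¬crit ∧ b) = {Store}
Sat(b ∧ busy) = {Wait}
Sat(EX (b ∧ busy)) = {s : some successor in {Wait}} = {Wait, Req}
Sat((¬crit ∧ b) → (EX (b ∧ busy))) = {Wait, Init, Load, Send, Check, Done, Hold, Req}
EG ((¬crit ∧ b) → (EX (b ∧ busy))): greatest fixpoint, start Z0 = {Wait, Init, Load, Send, Check, Done, Hold, Req}, keep only states in Sat with some successor in Z. Z1 = {Wait, Init, Load, Check, Done, Hold, Req}; fixed.
Sat(EG ((¬crit ∧ b) → (EX (b ∧ busy)))) = {Wait, Init, Load, Check, Done, Hold, Req}

{Wait, Init, Load, Check, Done, Hold, Req}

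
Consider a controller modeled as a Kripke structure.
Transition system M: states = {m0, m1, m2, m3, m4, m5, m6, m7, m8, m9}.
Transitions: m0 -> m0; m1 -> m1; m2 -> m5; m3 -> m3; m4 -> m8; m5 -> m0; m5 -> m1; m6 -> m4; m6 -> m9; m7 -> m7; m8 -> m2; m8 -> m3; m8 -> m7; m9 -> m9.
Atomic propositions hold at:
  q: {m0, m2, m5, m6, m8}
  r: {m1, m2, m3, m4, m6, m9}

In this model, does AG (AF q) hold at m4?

AF q: least fixpoint, start Z0 = {m0, m2, m5, m6, m8}, add states with every successor in Z. Z1 = {m0, m2, m4, m5, m6, m8}; fixed.
Sat(AF q) = {m0, m2, m4, m5, m6, m8}
AG (AF q): greatest fixpoint, start Z0 = {m0, m2, m4, m5, m6, m8}, keep only states in Sat with every successor in Z. Z1 = {m0, m2, m4}; Z2 = {m0}; fixed.
Sat(AG (AF q)) = {m0}
m4 ∉ Sat(AG (AF q)) = {m0}, so the formula does not hold at m4.

No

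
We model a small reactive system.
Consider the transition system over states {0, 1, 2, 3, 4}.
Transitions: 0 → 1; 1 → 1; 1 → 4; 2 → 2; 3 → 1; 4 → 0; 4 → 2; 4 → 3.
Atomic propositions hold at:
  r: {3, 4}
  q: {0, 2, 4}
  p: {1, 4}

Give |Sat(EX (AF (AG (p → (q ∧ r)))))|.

Sat(q ∧ r) = {4}
Sat(p → (q ∧ r)) = {0, 2, 3, 4}
AG (p → (q ∧ r)): greatest fixpoint, start Z0 = {0, 2, 3, 4}, keep only states in Sat with every successor in Z. Z1 = {2, 4}; Z2 = {2}; fixed.
Sat(AG (p → (q ∧ r))) = {2}
AF (AG (p → (q ∧ r))): least fixpoint, start Z0 = {2}, add states with every successor in Z. Already a fixed point.
Sat(AF (AG (p → (q ∧ r)))) = {2}
Sat(EX (AF (AG (p → (q ∧ r))))) = {s : some successor in {2}} = {2, 4}
|Sat(EX (AF (AG (p → (q ∧ r)))))| = |{2, 4}| = 2.

2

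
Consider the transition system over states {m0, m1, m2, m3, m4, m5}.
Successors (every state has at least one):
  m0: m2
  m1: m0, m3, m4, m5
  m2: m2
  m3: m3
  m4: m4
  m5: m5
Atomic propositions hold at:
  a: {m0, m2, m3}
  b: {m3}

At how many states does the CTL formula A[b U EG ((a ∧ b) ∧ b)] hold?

1

Sat(a ∧ b) = {m3}
Sat((a ∧ b) ∧ b) = {m3}
EG ((a ∧ b) ∧ b): greatest fixpoint, start Z0 = {m3}, keep only states in Sat with some successor in Z. Already a fixed point.
Sat(EG ((a ∧ b) ∧ b)) = {m3}
A[b U EG ((a ∧ b) ∧ b)]: least fixpoint, start Z0 = Sat(EG ((a ∧ b) ∧ b)) = {m3}, add states in Sat(b) with every successor in Z. Already a fixed point.
Sat(A[b U EG ((a ∧ b) ∧ b)]) = {m3}
|Sat(A[b U EG ((a ∧ b) ∧ b)])| = |{m3}| = 1.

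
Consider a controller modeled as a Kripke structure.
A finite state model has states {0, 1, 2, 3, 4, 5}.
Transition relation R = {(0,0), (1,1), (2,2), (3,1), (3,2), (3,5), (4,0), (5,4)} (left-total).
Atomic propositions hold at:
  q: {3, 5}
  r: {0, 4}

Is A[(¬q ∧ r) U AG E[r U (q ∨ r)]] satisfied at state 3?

Sat(¬q) = {0, 1, 2, 4}
Sat(¬q ∧ r) = {0, 4}
Sat(q ∨ r) = {0, 3, 4, 5}
E[r U (q ∨ r)]: least fixpoint, start Z0 = Sat((q ∨ r)) = {0, 3, 4, 5}, add states in Sat(r) with some successor in Z. Already a fixed point.
Sat(E[r U (q ∨ r)]) = {0, 3, 4, 5}
AG E[r U (q ∨ r)]: greatest fixpoint, start Z0 = {0, 3, 4, 5}, keep only states in Sat with every successor in Z. Z1 = {0, 4, 5}; fixed.
Sat(AG E[r U (q ∨ r)]) = {0, 4, 5}
A[(¬q ∧ r) U AG E[r U (q ∨ r)]]: least fixpoint, start Z0 = Sat(AG E[r U (q ∨ r)]) = {0, 4, 5}, add states in Sat(¬q ∧ r) with every successor in Z. Already a fixed point.
Sat(A[(¬q ∧ r) U AG E[r U (q ∨ r)]]) = {0, 4, 5}
3 ∉ Sat(A[(¬q ∧ r) U AG E[r U (q ∨ r)]]) = {0, 4, 5}, so the formula does not hold at 3.

No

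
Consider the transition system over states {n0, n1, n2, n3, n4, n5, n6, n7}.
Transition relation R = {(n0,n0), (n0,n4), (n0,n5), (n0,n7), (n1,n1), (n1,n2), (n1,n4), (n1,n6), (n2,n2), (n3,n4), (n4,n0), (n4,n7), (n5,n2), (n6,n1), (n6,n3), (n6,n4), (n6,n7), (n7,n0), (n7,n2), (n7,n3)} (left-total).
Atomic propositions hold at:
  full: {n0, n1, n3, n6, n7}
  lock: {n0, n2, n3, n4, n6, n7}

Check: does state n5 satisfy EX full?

Sat(EX full) = {s : some successor in {n0, n1, n3, n6, n7}} = {n0, n1, n4, n6, n7}
n5 ∉ Sat(EX full) = {n0, n1, n4, n6, n7}, so the formula does not hold at n5.

No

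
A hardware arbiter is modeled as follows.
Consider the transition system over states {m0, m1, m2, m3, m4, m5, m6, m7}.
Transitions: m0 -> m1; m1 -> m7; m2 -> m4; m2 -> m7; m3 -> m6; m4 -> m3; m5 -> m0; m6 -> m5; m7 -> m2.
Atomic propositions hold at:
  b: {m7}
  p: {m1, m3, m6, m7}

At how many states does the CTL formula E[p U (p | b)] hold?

4

Sat(p | b) = {m1, m3, m6, m7}
E[p U (p | b)]: least fixpoint, start Z0 = Sat((p | b)) = {m1, m3, m6, m7}, add states in Sat(p) with some successor in Z. Already a fixed point.
Sat(E[p U (p | b)]) = {m1, m3, m6, m7}
|Sat(E[p U (p | b)])| = |{m1, m3, m6, m7}| = 4.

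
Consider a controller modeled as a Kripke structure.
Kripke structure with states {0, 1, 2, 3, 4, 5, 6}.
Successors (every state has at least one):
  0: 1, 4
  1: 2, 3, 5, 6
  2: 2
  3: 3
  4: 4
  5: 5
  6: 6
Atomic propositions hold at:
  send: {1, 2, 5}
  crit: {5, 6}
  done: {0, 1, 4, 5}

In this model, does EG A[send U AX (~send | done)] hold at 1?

No

Sat(~send) = {0, 3, 4, 6}
Sat(~send | done) = {0, 1, 3, 4, 5, 6}
Sat(AX (~send | done)) = {s : every successor in {0, 1, 3, 4, 5, 6}} = {0, 3, 4, 5, 6}
A[send U AX (~send | done)]: least fixpoint, start Z0 = Sat(AX (~send | done)) = {0, 3, 4, 5, 6}, add states in Sat(send) with every successor in Z. Already a fixed point.
Sat(A[send U AX (~send | done)]) = {0, 3, 4, 5, 6}
EG A[send U AX (~send | done)]: greatest fixpoint, start Z0 = {0, 3, 4, 5, 6}, keep only states in Sat with some successor in Z. Already a fixed point.
Sat(EG A[send U AX (~send | done)]) = {0, 3, 4, 5, 6}
1 ∉ Sat(EG A[send U AX (~send | done)]) = {0, 3, 4, 5, 6}, so the formula does not hold at 1.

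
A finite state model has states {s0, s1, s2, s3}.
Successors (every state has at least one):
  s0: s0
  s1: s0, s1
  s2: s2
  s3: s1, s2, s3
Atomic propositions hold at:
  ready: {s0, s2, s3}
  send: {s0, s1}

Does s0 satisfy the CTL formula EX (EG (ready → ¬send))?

Sat(¬send) = {s2, s3}
Sat(ready → ¬send) = {s1, s2, s3}
EG (ready → ¬send): greatest fixpoint, start Z0 = {s1, s2, s3}, keep only states in Sat with some successor in Z. Already a fixed point.
Sat(EG (ready → ¬send)) = {s1, s2, s3}
Sat(EX (EG (ready → ¬send))) = {s : some successor in {s1, s2, s3}} = {s1, s2, s3}
s0 ∉ Sat(EX (EG (ready → ¬send))) = {s1, s2, s3}, so the formula does not hold at s0.

No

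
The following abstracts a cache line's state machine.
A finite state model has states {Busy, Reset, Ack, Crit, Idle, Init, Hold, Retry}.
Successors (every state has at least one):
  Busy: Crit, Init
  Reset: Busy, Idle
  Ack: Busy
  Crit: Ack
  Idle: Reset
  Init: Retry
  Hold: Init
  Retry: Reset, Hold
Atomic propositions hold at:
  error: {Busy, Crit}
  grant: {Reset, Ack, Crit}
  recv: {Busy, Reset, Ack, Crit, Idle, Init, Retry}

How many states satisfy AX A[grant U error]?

A[grant U error]: least fixpoint, start Z0 = Sat(error) = {Busy, Crit}, add states in Sat(grant) with every successor in Z. Z1 = {Busy, Ack, Crit}; fixed.
Sat(A[grant U error]) = {Busy, Ack, Crit}
Sat(AX A[grant U error]) = {s : every successor in {Busy, Ack, Crit}} = {Ack, Crit}
|Sat(AX A[grant U error])| = |{Ack, Crit}| = 2.

2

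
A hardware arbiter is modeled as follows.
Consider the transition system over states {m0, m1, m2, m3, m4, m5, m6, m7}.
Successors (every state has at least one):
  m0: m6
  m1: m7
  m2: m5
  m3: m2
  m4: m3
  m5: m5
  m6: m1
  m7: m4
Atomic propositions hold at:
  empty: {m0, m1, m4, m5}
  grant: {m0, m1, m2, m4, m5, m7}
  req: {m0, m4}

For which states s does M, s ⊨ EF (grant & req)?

{m0, m1, m4, m6, m7}

Sat(grant & req) = {m0, m4}
EF (grant & req): least fixpoint, start Z0 = {m0, m4}, add states with some successor in Z. Z1 = {m0, m4, m7}; Z2 = {m0, m1, m4, m7}; Z3 = {m0, m1, m4, m6, m7}; fixed.
Sat(EF (grant & req)) = {m0, m1, m4, m6, m7}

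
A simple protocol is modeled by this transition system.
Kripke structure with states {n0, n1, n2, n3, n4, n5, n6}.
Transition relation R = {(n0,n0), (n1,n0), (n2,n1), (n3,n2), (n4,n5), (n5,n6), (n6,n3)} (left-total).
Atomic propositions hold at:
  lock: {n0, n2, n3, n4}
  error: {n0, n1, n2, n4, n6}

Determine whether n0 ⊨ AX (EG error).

EG error: greatest fixpoint, start Z0 = {n0, n1, n2, n4, n6}, keep only states in Sat with some successor in Z. Z1 = {n0, n1, n2}; fixed.
Sat(EG error) = {n0, n1, n2}
Sat(AX (EG error)) = {s : every successor in {n0, n1, n2}} = {n0, n1, n2, n3}
n0 ∈ Sat(AX (EG error)) = {n0, n1, n2, n3}, so the formula holds at n0.

Yes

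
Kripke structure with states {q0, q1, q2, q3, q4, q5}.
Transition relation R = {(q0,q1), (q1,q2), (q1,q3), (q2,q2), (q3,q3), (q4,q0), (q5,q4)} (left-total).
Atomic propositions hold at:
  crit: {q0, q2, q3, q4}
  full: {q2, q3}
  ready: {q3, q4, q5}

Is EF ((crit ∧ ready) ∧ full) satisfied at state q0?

Yes

Sat(crit ∧ ready) = {q3, q4}
Sat((crit ∧ ready) ∧ full) = {q3}
EF ((crit ∧ ready) ∧ full): least fixpoint, start Z0 = {q3}, add states with some successor in Z. Z1 = {q1, q3}; Z2 = {q0, q1, q3}; Z3 = {q0, q1, q3, q4}; Z4 = {q0, q1, q3, q4, q5}; fixed.
Sat(EF ((crit ∧ ready) ∧ full)) = {q0, q1, q3, q4, q5}
q0 ∈ Sat(EF ((crit ∧ ready) ∧ full)) = {q0, q1, q3, q4, q5}, so the formula holds at q0.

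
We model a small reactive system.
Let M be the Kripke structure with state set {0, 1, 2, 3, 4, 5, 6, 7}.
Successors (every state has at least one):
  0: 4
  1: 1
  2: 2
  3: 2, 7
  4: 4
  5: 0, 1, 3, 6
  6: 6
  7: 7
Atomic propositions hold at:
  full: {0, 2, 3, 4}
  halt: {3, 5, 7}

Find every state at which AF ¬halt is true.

Sat(¬halt) = {0, 1, 2, 4, 6}
AF ¬halt: least fixpoint, start Z0 = {0, 1, 2, 4, 6}, add states with every successor in Z. Already a fixed point.
Sat(AF ¬halt) = {0, 1, 2, 4, 6}

{0, 1, 2, 4, 6}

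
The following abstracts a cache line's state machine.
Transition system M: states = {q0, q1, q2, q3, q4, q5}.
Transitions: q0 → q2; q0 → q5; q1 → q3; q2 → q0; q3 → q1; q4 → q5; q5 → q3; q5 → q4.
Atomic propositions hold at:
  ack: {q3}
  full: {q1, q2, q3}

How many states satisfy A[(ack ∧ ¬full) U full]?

Sat(¬full) = {q0, q4, q5}
Sat(ack ∧ ¬full) = ∅
A[(ack ∧ ¬full) U full]: least fixpoint, start Z0 = Sat(full) = {q1, q2, q3}, add states in Sat(ack ∧ ¬full) with every successor in Z. Already a fixed point.
Sat(A[(ack ∧ ¬full) U full]) = {q1, q2, q3}
|Sat(A[(ack ∧ ¬full) U full])| = |{q1, q2, q3}| = 3.

3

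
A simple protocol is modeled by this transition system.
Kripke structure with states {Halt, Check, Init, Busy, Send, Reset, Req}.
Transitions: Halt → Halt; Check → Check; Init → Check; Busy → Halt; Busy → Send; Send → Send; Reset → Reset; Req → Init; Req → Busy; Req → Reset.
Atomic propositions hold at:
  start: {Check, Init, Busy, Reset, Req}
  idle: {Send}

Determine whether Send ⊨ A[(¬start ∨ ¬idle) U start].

No

Sat(¬start) = {Halt, Send}
Sat(¬idle) = {Halt, Check, Init, Busy, Reset, Req}
Sat(¬start ∨ ¬idle) = {Halt, Check, Init, Busy, Send, Reset, Req}
A[(¬start ∨ ¬idle) U start]: least fixpoint, start Z0 = Sat(start) = {Check, Init, Busy, Reset, Req}, add states in Sat(¬start ∨ ¬idle) with every successor in Z. Already a fixed point.
Sat(A[(¬start ∨ ¬idle) U start]) = {Check, Init, Busy, Reset, Req}
Send ∉ Sat(A[(¬start ∨ ¬idle) U start]) = {Check, Init, Busy, Reset, Req}, so the formula does not hold at Send.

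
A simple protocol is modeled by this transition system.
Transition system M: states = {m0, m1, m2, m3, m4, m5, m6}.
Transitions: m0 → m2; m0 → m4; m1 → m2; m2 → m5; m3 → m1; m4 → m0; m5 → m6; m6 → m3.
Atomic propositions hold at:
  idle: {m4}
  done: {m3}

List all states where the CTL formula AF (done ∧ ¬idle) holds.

Sat(¬idle) = {m0, m1, m2, m3, m5, m6}
Sat(done ∧ ¬idle) = {m3}
AF (done ∧ ¬idle): least fixpoint, start Z0 = {m3}, add states with every successor in Z. Z1 = {m3, m6}; Z2 = {m3, m5, m6}; Z3 = {m2, m3, m5, m6}; Z4 = {m1, m2, m3, m5, m6}; fixed.
Sat(AF (done ∧ ¬idle)) = {m1, m2, m3, m5, m6}

{m1, m2, m3, m5, m6}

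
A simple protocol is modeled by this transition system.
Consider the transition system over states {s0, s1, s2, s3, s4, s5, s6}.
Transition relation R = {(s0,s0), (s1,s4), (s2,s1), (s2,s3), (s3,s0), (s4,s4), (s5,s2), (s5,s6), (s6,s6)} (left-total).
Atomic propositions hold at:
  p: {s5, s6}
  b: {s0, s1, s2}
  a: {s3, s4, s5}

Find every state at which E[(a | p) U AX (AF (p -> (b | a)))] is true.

{s0, s1, s2, s3, s4, s5}

Sat(a | p) = {s3, s4, s5, s6}
Sat(b | a) = {s0, s1, s2, s3, s4, s5}
Sat(p -> (b | a)) = {s0, s1, s2, s3, s4, s5}
AF (p -> (b | a)): least fixpoint, start Z0 = {s0, s1, s2, s3, s4, s5}, add states with every successor in Z. Already a fixed point.
Sat(AF (p -> (b | a))) = {s0, s1, s2, s3, s4, s5}
Sat(AX (AF (p -> (b | a)))) = {s : every successor in {s0, s1, s2, s3, s4, s5}} = {s0, s1, s2, s3, s4}
E[(a | p) U AX (AF (p -> (b | a)))]: least fixpoint, start Z0 = Sat(AX (AF (p -> (b | a)))) = {s0, s1, s2, s3, s4}, add states in Sat(a | p) with some successor in Z. Z1 = {s0, s1, s2, s3, s4, s5}; fixed.
Sat(E[(a | p) U AX (AF (p -> (b | a)))]) = {s0, s1, s2, s3, s4, s5}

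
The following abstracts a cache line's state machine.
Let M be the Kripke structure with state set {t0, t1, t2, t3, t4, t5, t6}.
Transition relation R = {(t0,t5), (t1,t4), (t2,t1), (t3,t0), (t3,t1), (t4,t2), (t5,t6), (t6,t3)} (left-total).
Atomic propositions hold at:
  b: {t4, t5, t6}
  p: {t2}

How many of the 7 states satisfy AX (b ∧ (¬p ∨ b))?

Sat(¬p) = {t0, t1, t3, t4, t5, t6}
Sat(¬p ∨ b) = {t0, t1, t3, t4, t5, t6}
Sat(b ∧ (¬p ∨ b)) = {t4, t5, t6}
Sat(AX (b ∧ (¬p ∨ b))) = {s : every successor in {t4, t5, t6}} = {t0, t1, t5}
|Sat(AX (b ∧ (¬p ∨ b)))| = |{t0, t1, t5}| = 3.

3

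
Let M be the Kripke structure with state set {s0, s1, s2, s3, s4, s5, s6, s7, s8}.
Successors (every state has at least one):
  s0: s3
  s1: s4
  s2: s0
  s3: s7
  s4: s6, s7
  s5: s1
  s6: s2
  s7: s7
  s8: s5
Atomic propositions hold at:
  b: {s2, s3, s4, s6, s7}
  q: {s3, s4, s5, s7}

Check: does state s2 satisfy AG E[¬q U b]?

Sat(¬q) = {s0, s1, s2, s6, s8}
E[¬q U b]: least fixpoint, start Z0 = Sat(b) = {s2, s3, s4, s6, s7}, add states in Sat(¬q) with some successor in Z. Z1 = {s0, s1, s2, s3, s4, s6, s7}; fixed.
Sat(E[¬q U b]) = {s0, s1, s2, s3, s4, s6, s7}
AG E[¬q U b]: greatest fixpoint, start Z0 = {s0, s1, s2, s3, s4, s6, s7}, keep only states in Sat with every successor in Z. Already a fixed point.
Sat(AG E[¬q U b]) = {s0, s1, s2, s3, s4, s6, s7}
s2 ∈ Sat(AG E[¬q U b]) = {s0, s1, s2, s3, s4, s6, s7}, so the formula holds at s2.

Yes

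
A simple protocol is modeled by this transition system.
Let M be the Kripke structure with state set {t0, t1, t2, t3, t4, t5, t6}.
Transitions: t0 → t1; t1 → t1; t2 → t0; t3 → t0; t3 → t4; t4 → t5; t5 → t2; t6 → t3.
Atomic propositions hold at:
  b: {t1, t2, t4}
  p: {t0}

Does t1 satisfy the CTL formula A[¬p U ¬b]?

No

Sat(¬p) = {t1, t2, t3, t4, t5, t6}
Sat(¬b) = {t0, t3, t5, t6}
A[¬p U ¬b]: least fixpoint, start Z0 = Sat(¬b) = {t0, t3, t5, t6}, add states in Sat(¬p) with every successor in Z. Z1 = {t0, t2, t3, t4, t5, t6}; fixed.
Sat(A[¬p U ¬b]) = {t0, t2, t3, t4, t5, t6}
t1 ∉ Sat(A[¬p U ¬b]) = {t0, t2, t3, t4, t5, t6}, so the formula does not hold at t1.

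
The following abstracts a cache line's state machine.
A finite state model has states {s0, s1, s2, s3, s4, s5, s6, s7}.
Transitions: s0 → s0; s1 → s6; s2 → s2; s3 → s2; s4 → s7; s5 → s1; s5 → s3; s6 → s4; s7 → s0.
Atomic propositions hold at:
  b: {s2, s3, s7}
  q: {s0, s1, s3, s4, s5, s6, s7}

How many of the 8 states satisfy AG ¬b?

Sat(¬b) = {s0, s1, s4, s5, s6}
AG ¬b: greatest fixpoint, start Z0 = {s0, s1, s4, s5, s6}, keep only states in Sat with every successor in Z. Z1 = {s0, s1, s6}; Z2 = {s0, s1}; Z3 = {s0}; fixed.
Sat(AG ¬b) = {s0}
|Sat(AG ¬b)| = |{s0}| = 1.

1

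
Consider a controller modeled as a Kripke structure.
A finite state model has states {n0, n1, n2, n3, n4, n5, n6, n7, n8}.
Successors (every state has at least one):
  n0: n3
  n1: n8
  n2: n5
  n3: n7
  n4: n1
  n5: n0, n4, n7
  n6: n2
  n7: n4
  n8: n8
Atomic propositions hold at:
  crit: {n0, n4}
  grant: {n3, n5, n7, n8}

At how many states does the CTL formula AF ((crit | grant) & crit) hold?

7

Sat(crit | grant) = {n0, n3, n4, n5, n7, n8}
Sat((crit | grant) & crit) = {n0, n4}
AF ((crit | grant) & crit): least fixpoint, start Z0 = {n0, n4}, add states with every successor in Z. Z1 = {n0, n4, n7}; Z2 = {n0, n3, n4, n5, n7}; Z3 = {n0, n2, n3, n4, n5, n7}; Z4 = {n0, n2, n3, n4, n5, n6, n7}; fixed.
Sat(AF ((crit | grant) & crit)) = {n0, n2, n3, n4, n5, n6, n7}
|Sat(AF ((crit | grant) & crit))| = |{n0, n2, n3, n4, n5, n6, n7}| = 7.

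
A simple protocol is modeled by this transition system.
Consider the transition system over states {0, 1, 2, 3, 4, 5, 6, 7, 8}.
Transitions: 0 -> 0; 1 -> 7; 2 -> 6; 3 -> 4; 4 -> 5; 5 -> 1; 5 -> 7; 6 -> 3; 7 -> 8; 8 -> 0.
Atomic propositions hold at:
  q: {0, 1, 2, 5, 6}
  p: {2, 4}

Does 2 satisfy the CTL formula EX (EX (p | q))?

Sat(p | q) = {0, 1, 2, 4, 5, 6}
Sat(EX (p | q)) = {s : some successor in {0, 1, 2, 4, 5, 6}} = {0, 2, 3, 4, 5, 8}
Sat(EX (EX (p | q))) = {s : some successor in {0, 2, 3, 4, 5, 8}} = {0, 3, 4, 6, 7, 8}
2 ∉ Sat(EX (EX (p | q))) = {0, 3, 4, 6, 7, 8}, so the formula does not hold at 2.

No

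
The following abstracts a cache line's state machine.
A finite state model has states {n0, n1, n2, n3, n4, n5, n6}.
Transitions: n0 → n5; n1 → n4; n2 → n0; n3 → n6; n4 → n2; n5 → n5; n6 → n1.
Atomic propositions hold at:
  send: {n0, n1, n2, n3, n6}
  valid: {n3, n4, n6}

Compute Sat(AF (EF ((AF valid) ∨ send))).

AF valid: least fixpoint, start Z0 = {n3, n4, n6}, add states with every successor in Z. Z1 = {n1, n3, n4, n6}; fixed.
Sat(AF valid) = {n1, n3, n4, n6}
Sat((AF valid) ∨ send) = {n0, n1, n2, n3, n4, n6}
EF ((AF valid) ∨ send): least fixpoint, start Z0 = {n0, n1, n2, n3, n4, n6}, add states with some successor in Z. Already a fixed point.
Sat(EF ((AF valid) ∨ send)) = {n0, n1, n2, n3, n4, n6}
AF (EF ((AF valid) ∨ send)): least fixpoint, start Z0 = {n0, n1, n2, n3, n4, n6}, add states with every successor in Z. Already a fixed point.
Sat(AF (EF ((AF valid) ∨ send))) = {n0, n1, n2, n3, n4, n6}

{n0, n1, n2, n3, n4, n6}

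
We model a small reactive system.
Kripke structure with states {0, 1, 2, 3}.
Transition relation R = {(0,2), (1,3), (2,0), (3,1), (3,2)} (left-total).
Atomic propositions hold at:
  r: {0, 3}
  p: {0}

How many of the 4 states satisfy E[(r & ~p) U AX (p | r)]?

3

Sat(~p) = {1, 2, 3}
Sat(r & ~p) = {3}
Sat(p | r) = {0, 3}
Sat(AX (p | r)) = {s : every successor in {0, 3}} = {1, 2}
E[(r & ~p) U AX (p | r)]: least fixpoint, start Z0 = Sat(AX (p | r)) = {1, 2}, add states in Sat(r & ~p) with some successor in Z. Z1 = {1, 2, 3}; fixed.
Sat(E[(r & ~p) U AX (p | r)]) = {1, 2, 3}
|Sat(E[(r & ~p) U AX (p | r)])| = |{1, 2, 3}| = 3.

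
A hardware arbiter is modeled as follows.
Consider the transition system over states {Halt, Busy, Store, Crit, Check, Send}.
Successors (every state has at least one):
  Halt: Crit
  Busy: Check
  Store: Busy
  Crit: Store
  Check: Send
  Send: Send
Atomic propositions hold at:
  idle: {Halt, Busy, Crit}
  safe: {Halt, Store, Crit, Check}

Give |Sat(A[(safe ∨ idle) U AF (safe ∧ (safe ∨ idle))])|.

5

Sat(safe ∨ idle) = {Halt, Busy, Store, Crit, Check}
Sat(safe ∧ (safe ∨ idle)) = {Halt, Store, Crit, Check}
AF (safe ∧ (safe ∨ idle)): least fixpoint, start Z0 = {Halt, Store, Crit, Check}, add states with every successor in Z. Z1 = {Halt, Busy, Store, Crit, Check}; fixed.
Sat(AF (safe ∧ (safe ∨ idle))) = {Halt, Busy, Store, Crit, Check}
A[(safe ∨ idle) U AF (safe ∧ (safe ∨ idle))]: least fixpoint, start Z0 = Sat(AF (safe ∧ (safe ∨ idle))) = {Halt, Busy, Store, Crit, Check}, add states in Sat(safe ∨ idle) with every successor in Z. Already a fixed point.
Sat(A[(safe ∨ idle) U AF (safe ∧ (safe ∨ idle))]) = {Halt, Busy, Store, Crit, Check}
|Sat(A[(safe ∨ idle) U AF (safe ∧ (safe ∨ idle))])| = |{Halt, Busy, Store, Crit, Check}| = 5.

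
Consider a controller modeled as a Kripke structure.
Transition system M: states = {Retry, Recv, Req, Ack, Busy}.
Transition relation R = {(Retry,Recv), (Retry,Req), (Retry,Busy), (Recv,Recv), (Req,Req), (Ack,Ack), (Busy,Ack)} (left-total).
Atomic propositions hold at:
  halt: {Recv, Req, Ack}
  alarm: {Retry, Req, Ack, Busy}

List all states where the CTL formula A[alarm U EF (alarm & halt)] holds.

Sat(alarm & halt) = {Req, Ack}
EF (alarm & halt): least fixpoint, start Z0 = {Req, Ack}, add states with some successor in Z. Z1 = {Retry, Req, Ack, Busy}; fixed.
Sat(EF (alarm & halt)) = {Retry, Req, Ack, Busy}
A[alarm U EF (alarm & halt)]: least fixpoint, start Z0 = Sat(EF (alarm & halt)) = {Retry, Req, Ack, Busy}, add states in Sat(alarm) with every successor in Z. Already a fixed point.
Sat(A[alarm U EF (alarm & halt)]) = {Retry, Req, Ack, Busy}

{Retry, Req, Ack, Busy}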